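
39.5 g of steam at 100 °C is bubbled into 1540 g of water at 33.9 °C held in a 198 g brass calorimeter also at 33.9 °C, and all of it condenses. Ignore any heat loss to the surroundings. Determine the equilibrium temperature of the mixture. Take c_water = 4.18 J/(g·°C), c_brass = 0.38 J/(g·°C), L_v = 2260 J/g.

Heat gained plus heat lost sum to zero:
steam→water at 100 °C releases m L_v = 39.5·2260 = 89270
  condensate cools 100→T: 39.5·4.18·(T − 100) = 165.11(T − 100)
  original water: 6437.2(T − 33.9)
  brass cup: 198·0.38·(T − 33.9) = 75.24(T − 33.9)
6677.5 T = 89270 + 16511 + 220772 = 326553
T ≈ 48.90 °C, under the boiling point, so the assumption holds.

T_f ≈ 48.9 °C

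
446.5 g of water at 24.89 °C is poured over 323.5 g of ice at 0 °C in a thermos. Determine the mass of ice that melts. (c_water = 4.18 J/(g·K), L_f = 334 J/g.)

Cooling the water to 0 °C releases 446.5·4.18·24.89 = 46454 J.
Melting all 323.5 g of ice would need 323.5·334 = 108049 J.
46454 J < 108049 J, so only part of the ice melts and the system sits at 0 °C.
m_melt = 46454 / L_f = 139.1 g.

m_melted ≈ 139 g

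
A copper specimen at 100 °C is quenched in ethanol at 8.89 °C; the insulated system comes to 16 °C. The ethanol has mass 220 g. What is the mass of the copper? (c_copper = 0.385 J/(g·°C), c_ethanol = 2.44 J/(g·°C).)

m ≈ 118 g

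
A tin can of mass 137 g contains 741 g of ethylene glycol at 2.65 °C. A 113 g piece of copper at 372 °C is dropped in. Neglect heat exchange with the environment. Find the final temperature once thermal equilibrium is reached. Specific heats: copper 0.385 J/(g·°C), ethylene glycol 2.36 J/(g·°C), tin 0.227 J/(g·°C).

Let T be the final temperature. ΣQ_i = 0:
113×0.385×(T − 372) + 741×2.36×(T − 2.65) + 137×0.227×(T − 2.65) = 0
1823.4 T = 20900
T = 20900 / 1823.4 = 11.5 °C

T_f ≈ 11.5 °C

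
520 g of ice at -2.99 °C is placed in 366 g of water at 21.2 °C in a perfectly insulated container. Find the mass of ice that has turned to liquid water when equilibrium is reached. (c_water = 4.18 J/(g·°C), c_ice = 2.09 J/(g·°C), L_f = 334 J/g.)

Heat available from the water dropping to 0 °C: 366×4.18×21.2 = 32433 J.
Warming the ice to 0 °C takes 520×2.09×2.99 = 3249.5 J, leaving 29184 J for melting.
Melting all 520 g of ice would need 520×334 = 173680 J.
29184 J < 173680 J, so only part of the ice melts and the system sits at 0 °C.
m_melt = 29184 / L_f = 87.38 g.

m_melted ≈ 87.4 g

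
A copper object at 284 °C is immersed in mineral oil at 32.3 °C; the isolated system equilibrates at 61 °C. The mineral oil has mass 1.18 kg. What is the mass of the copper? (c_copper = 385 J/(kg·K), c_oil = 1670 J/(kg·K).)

m ≈ 0.659 kg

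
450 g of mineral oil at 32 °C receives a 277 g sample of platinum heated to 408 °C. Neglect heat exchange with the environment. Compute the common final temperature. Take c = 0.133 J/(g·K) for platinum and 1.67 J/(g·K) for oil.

T_f ≈ 49.6 °C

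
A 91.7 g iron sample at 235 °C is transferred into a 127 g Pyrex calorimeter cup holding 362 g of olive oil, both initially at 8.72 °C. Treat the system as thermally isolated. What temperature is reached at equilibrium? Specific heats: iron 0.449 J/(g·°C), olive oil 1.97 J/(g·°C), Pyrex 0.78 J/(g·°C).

Taking heat into each body as positive, Σ m c ΔT = 0:
91.7*0.449*(T − 235) + 362*1.97*(T − 8.72) + 127*0.78*(T − 8.72) = 0
853.37 T = 16758
T ≈ 19.64 °C

T_f ≈ 19.6 °C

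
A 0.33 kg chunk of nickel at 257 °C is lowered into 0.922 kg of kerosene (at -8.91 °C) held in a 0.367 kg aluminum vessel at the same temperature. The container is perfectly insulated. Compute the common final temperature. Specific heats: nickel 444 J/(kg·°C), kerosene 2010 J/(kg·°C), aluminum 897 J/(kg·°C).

T_f ≈ 7.8 °C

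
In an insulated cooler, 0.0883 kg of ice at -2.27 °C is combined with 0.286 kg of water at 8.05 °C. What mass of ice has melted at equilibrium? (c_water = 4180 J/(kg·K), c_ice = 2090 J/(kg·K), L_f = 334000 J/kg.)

m_melted ≈ 0.0276 kg

Heat available from the water dropping to 0 °C: 0.286×4180×8.05 = 9623.6 J.
Warming the ice to 0 °C takes 0.0883×2090×2.27 = 418.92 J, leaving 9204.7 J for melting.
Melting all 0.0883 kg of ice would need 0.0883×334000 = 29492 J.
That's not enough to melt it all — equilibrium is at 0 °C with ice remaining.
m_melt = 9204.7 / L_f = 0.02756 kg.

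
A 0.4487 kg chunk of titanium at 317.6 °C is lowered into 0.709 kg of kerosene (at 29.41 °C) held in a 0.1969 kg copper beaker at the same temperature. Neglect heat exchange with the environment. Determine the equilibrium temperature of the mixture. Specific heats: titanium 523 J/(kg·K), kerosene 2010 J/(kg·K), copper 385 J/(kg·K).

T_f ≈ 68.4 °C

Conservation of energy gives ΣQ = 0:
0.4487*523*(T − 317.6) + 0.709*2010*(T − 29.41) + 0.1969*385*(T − 29.41) = 0
(234.67 + 1425.1 + 75.81) T = 234.67*317.6 + 1425.1*29.41 + 75.81*29.41
T ≈ 68.38 °C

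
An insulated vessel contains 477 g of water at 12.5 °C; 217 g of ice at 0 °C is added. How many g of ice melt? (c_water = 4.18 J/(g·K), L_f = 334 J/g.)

m_melted ≈ 74.6 g

Water can give up m c ΔT = 477×4.18×12.5 = 24923 J before reaching 0 °C.
Fully melting the ice requires m_ice L_f = 217×334 = 72478 J.
Since 24923 < 72478 J, not all the ice melts; equilibrium is at 0 °C.
m_melt = 24923 / L_f = 74.62 g.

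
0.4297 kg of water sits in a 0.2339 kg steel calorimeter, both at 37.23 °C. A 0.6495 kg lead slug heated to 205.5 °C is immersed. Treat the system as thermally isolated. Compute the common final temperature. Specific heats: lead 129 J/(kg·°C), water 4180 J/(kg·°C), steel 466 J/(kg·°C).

T_f ≈ 44.3 °C

With ΣQ=0 the equilibrium temperature is the m·c-weighted mean:
T_f = (83.79*205.5 + 1796.1*37.23 + 109*37.23) / (83.79 + 1796.1 + 109)
    = 88146 / 1988.9 ≈ 44.32 °C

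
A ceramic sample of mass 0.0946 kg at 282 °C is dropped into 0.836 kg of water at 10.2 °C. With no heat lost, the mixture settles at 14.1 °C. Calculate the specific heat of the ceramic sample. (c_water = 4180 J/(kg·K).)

c ≈ 538 J/(kg·K)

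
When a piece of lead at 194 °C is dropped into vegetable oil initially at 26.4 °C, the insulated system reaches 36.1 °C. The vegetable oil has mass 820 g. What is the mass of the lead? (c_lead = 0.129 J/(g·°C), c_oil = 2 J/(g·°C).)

Heat lost by the lead = heat gained by the oil:
m·0.129·(194 − 36.1) = 820·2·(36.1 − 26.4)
20.37 m = 15908  ⇒  m ≈ 781 g

m ≈ 781 g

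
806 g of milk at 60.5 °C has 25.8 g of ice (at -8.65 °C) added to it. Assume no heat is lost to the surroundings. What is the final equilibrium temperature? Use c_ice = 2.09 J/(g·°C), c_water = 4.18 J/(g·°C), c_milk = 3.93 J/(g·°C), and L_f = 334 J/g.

Conservation of energy gives ΣQ = 0:
warm ice to 0 °C: 25.8·2.09·(0 − (-8.65)) = 466.43
  fusion: m_ice L_f = 25.8·334 = 8617.2
  meltwater 0→T: 25.8·4.18·T = 107.84 T
  milk: 3167.6(T − 60.5)
3275.4 T = 191639 − 9083.6 = 182555
T ≈ 55.73 °C (positive, so assuming full melt was valid).

T_f ≈ 55.7 °C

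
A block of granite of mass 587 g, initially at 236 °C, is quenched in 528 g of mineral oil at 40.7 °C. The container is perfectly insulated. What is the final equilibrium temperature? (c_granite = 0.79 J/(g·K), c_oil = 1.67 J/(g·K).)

T_f ≈ 108.0 °C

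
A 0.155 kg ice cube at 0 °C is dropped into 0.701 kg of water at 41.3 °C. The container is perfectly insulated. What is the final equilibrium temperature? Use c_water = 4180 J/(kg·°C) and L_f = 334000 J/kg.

T_f ≈ 19.4 °C

Energy balance with sensible and latent terms:
fusion: m_ice L_f = 0.155×334000 = 51770; meltwater 0→T: 0.155×4180×T = 647.9 T; water: 2930.2(T − 41.3)
3578.1 T = 121016 − 51770 = 69246
T ≈ 19.35 °C (positive, so assuming full melt was valid).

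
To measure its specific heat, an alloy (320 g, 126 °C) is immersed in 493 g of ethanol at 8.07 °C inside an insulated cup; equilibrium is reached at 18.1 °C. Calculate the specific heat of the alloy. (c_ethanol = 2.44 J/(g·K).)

c ≈ 0.349 J/(g·K)

m_s c (T_s − T_f) = m_ethanol c_ethanol (T_f − T_0):
320·c·(126 − 18.1) = 493·2.44·(18.1 − 8.07)
34528 c = 12065  ⇒  c ≈ 0.3494 J/(g·K)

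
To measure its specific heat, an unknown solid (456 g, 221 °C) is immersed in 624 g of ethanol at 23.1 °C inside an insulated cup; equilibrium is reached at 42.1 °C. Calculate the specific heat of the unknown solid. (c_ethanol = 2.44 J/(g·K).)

Heat gained plus heat lost sum to zero:
456·c·(42.1 − 221) + 624·2.44·(42.1 − 23.1) = 0
-81578 c = -28929
c = -28929/-81578 ≈ 0.3546 J/(g·K)

c ≈ 0.355 J/(g·K)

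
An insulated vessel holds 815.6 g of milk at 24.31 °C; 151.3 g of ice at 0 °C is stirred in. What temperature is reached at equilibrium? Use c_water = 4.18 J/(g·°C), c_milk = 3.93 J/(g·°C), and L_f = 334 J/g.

T_f ≈ 7.1 °C

Energy conservation, ΣQ = 0:
fusion: m_ice L_f = 151.3·334 = 50534
  meltwater 0→T: 151.3·4.18·T = 632.43 T
  milk: 3205.3(T − 24.31)
3837.7 T = 77921 − 50534 = 27387
T ≈ 7.14 °C (positive, so assuming full melt was valid).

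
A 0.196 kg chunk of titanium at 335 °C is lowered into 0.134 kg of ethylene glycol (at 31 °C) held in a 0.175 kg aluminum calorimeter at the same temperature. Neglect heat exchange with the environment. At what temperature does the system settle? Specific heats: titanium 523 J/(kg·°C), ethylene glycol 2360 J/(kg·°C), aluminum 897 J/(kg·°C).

T_f ≈ 85.1 °C

T_f is the heat-capacity-weighted average of the initial temperatures:
T_f = (102.51*335 + 316.24*31 + 156.97*31) / (102.51 + 316.24 + 156.97)
    = 49010 / 575.72 ≈ 85.13 °C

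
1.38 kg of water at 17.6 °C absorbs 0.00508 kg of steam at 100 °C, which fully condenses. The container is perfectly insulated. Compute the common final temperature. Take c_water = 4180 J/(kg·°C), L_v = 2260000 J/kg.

T_f ≈ 19.9 °C

Heat gained plus heat lost sum to zero:
steam→water at 100 °C releases m L_v = 0.00508·2260000 = 11481; condensed water 100 °C→T: 21.23(T − 100); original water: 5768.4(T − 17.6)
5789.6 T = 11481 + 2123.4 + 101524 = 115128
T ≈ 19.89 °C (< 100 °C, so full condensation is consistent).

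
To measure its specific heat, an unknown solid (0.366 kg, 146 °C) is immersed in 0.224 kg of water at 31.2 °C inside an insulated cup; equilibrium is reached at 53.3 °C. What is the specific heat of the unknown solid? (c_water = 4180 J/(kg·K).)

c ≈ 610 J/(kg·K)

Heat lost by the unknown solid = heat gained by the water:
0.366×c×(146 − 53.3) = 0.224×4180×(53.3 − 31.2)
33.93 c = 20693  ⇒  c ≈ 609.9 J/(kg·K)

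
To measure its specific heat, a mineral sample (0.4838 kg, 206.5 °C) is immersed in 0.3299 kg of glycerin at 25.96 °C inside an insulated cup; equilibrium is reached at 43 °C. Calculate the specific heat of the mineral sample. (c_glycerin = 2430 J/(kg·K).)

m_s c (T_s − T_f) = m_glycerin c_glycerin (T_f − T_0):
0.4838·c·(206.5 − 43) = 0.3299·2430·(43 − 25.96)
79.1 c = 13660  ⇒  c ≈ 172.7 J/(kg·K)

c ≈ 173 J/(kg·K)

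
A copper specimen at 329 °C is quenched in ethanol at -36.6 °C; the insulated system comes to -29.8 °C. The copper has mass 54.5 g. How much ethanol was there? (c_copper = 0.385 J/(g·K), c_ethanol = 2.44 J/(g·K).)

m ≈ 454 g

Heat gained plus heat lost sum to zero:
54.5·0.385·(-29.8 − 329) + m·2.44·(-29.8 − (-36.6)) = 0
16.59 m = 7528.5
m = 7528.5/16.59 ≈ 453.7 g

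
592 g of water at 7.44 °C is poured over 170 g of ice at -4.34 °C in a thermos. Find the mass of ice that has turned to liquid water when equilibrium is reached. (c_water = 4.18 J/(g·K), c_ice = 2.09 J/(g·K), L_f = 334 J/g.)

Heat available from the water dropping to 0 °C: 592×4.18×7.44 = 18411 J.
Warming the ice to 0 °C takes 170×2.09×4.34 = 1542 J, leaving 16869 J for melting.
To melt every bit of ice: 170×334 = 56780 J.
Since 16869 < 56780 J, not all the ice melts; equilibrium is at 0 °C.
m_melted×334 = 16869  ⇒  m_melted ≈ 50.51 g.

m_melted ≈ 50.5 g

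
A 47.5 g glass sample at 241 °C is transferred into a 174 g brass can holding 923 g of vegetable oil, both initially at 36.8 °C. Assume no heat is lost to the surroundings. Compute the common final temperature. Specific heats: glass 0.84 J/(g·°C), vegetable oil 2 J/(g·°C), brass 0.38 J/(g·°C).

T_f ≈ 41.0 °C

T_f is the heat-capacity-weighted average of the initial temperatures:
T_f = (39.9×241 + 1846×36.8 + 66.12×36.8) / (39.9 + 1846 + 66.12)
    = 79982 / 1952 ≈ 40.97 °C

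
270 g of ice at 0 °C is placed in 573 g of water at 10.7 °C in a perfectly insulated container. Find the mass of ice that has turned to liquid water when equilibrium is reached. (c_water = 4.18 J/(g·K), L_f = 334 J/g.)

Heat available from the water dropping to 0 °C: 573×4.18×10.7 = 25628 J.
To melt every bit of ice: 270×334 = 90180 J.
That's not enough to melt it all — equilibrium is at 0 °C with ice remaining.
m_melted×334 = 25628  ⇒  m_melted ≈ 76.73 g.

m_melted ≈ 76.7 g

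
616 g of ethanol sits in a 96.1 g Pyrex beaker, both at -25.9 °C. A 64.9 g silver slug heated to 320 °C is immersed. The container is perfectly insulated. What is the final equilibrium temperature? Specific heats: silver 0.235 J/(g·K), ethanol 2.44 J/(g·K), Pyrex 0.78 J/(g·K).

T_f ≈ -22.6 °C

Taking heat into each body as positive, Σ m c ΔT = 0:
64.9·0.235·(T − 320) + 616·2.44·(T − (-25.9)) + 96.1·0.78·(T − (-25.9)) = 0
(15.25 + 1503 + 74.96) T = 15.25·320 + 1503·(-25.9) + 74.96·(-25.9)
T = -35990/1593.2 ≈ -22.59 °C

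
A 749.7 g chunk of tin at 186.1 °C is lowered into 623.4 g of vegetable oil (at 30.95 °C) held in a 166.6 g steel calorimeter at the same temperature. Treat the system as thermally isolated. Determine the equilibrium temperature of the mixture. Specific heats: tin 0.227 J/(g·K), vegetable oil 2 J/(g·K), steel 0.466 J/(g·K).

Setting the total heat transfer to zero:
749.7*0.227*(T − 186.1) + 623.4*2*(T − 30.95) + 166.6*0.466*(T − 30.95) = 0
170.18(T − 186.1) + 1246.8(T − 30.95) + 77.64(T − 30.95) = 0
(170.18 + 1246.8 + 77.64) T = 170.18*186.1 + 1246.8*30.95 + 77.64*30.95
T ≈ 48.62 °C

T_f ≈ 48.6 °C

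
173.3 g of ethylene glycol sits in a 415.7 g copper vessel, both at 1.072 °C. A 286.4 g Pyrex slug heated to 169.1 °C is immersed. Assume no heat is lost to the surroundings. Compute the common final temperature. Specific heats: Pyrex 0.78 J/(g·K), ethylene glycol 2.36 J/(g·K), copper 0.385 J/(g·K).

T_f ≈ 48.4 °C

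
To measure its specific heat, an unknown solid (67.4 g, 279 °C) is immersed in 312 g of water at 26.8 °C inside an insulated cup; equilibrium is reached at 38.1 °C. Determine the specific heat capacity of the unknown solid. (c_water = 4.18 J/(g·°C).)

Setting the total heat transfer to zero:
67.4×c×(38.1 − 279) + 312×4.18×(38.1 − 26.8) = 0
-16237 c = -14737
c = -14737/-16237 ≈ 0.9076 J/(g·°C)

c ≈ 0.908 J/(g·°C)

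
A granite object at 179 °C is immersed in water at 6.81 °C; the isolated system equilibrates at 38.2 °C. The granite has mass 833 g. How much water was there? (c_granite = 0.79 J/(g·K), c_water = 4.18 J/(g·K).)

m ≈ 706 g

Heat lost by the granite = heat gained by the water:
833·0.79·(179 − 38.2) = m·4.18·(38.2 − 6.81)
131.21 m = 92656  ⇒  m ≈ 706.2 g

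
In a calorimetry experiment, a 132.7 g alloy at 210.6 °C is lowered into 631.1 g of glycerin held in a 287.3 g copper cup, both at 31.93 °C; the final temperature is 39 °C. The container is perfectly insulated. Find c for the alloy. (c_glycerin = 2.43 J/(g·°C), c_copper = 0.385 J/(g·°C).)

Net heat exchanged in the isolated system is zero:
132.7×c×(39 − 210.6) + 631.1×2.43×(39 − 31.93) + 287.3×0.385×(39 − 31.93) = 0
-22771 c = -11624
c = -11624/-22771 ≈ 0.5105 J/(g·°C)

c ≈ 0.51 J/(g·°C)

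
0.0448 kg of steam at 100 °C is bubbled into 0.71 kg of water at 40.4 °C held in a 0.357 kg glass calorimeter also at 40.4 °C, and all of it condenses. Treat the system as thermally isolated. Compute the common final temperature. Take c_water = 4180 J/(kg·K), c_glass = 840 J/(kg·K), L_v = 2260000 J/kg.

Setting the total heat transfer to zero:
steam→water at 100 °C releases m L_v = 0.0448·2260000 = 101248; condensed water 100 °C→T: 187.26(T − 100); original water: 2967.8(T − 40.4); glass cup: 0.357·840·(T − 40.4) = 299.88(T − 40.4)
3454.9 T = 101248 + 18726 + 132014 = 251989
T ≈ 72.94 °C, under the boiling point, so the assumption holds.

T_f ≈ 72.9 °C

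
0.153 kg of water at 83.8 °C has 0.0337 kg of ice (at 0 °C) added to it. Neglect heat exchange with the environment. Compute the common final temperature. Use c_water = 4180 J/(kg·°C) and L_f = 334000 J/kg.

T_f ≈ 54.3 °C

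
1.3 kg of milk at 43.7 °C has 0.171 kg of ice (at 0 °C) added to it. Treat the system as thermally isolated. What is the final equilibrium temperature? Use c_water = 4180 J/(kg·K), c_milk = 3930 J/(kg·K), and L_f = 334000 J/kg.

T_f ≈ 28.5 °C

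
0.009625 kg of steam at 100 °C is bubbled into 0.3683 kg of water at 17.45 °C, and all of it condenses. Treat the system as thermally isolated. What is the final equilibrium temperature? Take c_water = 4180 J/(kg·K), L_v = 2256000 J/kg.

Heat gained plus heat lost sum to zero:
latent heat released on condensation: 0.009625×2256000 = 21714
  condensed water 100 °C→T: 40.23(T − 100)
  water warms: 0.3683×4180×(T − 17.45) = 1539.5(T − 17.45)
1579.7 T = 21714 + 4023.2 + 26864 = 52601
T ≈ 33.30 °C (< 100 °C, so full condensation is consistent).

T_f ≈ 33.3 °C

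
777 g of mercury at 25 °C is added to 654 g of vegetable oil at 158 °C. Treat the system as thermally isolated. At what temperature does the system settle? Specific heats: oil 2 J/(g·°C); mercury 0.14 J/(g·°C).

Taking heat into each body as positive, Σ m c ΔT = 0:
654*2*(T − 158) + 777*0.14*(T − 25) = 0
1308(T − 158) + 108.78(T − 25) = 0
1416.8 T = 209384
T = 209384/1416.8 ≈ 147.79 °C

T_f ≈ 147.8 °C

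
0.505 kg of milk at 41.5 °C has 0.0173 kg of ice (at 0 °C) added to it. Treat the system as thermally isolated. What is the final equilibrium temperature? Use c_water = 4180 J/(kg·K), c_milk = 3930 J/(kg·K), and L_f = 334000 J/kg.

T_f ≈ 37.2 °C

Conservation of energy gives ΣQ = 0:
fusion: m_ice L_f = 0.0173·334000 = 5778.2
  meltwater 0→T: 0.0173·4180·T = 72.31 T
  milk: 1984.7(T − 41.5)
2057 T = 82363 − 5778.2 = 76585
T ≈ 37.23 °C (positive, so assuming full melt was valid).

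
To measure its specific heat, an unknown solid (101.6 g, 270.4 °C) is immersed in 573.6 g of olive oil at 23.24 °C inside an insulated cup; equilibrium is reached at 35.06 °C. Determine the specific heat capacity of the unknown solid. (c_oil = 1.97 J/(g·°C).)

Conservation of energy gives ΣQ = 0:
101.6·c·(35.06 − 270.4) + 573.6·1.97·(35.06 − 23.24) = 0
-23911 c = -13357
c = -13357/-23911 ≈ 0.5586 J/(g·°C)

c ≈ 0.559 J/(g·°C)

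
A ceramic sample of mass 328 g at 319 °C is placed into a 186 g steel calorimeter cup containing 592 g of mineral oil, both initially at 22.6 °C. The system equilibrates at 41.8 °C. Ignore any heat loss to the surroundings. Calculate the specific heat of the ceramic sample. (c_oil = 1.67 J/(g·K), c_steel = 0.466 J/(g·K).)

Net heat exchanged in the isolated system is zero:
328·c·(41.8 − 319) + 592·1.67·(41.8 − 22.6) + 186·0.466·(41.8 − 22.6) = 0
-90922 c = -20646
c = -20646/-90922 ≈ 0.2271 J/(g·K)

c ≈ 0.227 J/(g·K)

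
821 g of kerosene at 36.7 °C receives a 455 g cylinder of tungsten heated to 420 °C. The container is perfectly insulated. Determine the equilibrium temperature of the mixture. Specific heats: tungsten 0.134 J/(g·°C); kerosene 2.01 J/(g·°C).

T_f ≈ 50.4 °C

Conservation of energy gives ΣQ = 0:
455·0.134·(T − 420) + 821·2.01·(T − 36.7) = 0
(60.97 + 1650.2) T = 60.97·420 + 1650.2·36.7
T ≈ 50.36 °C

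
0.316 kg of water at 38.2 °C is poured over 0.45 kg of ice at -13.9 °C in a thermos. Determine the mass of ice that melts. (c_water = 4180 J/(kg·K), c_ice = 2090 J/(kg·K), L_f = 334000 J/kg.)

m_melted ≈ 0.112 kg

Water can give up m c ΔT = 0.316·4180·38.2 = 50458 J before reaching 0 °C.
Warming the ice to 0 °C takes 0.45·2090·13.9 = 13073 J, leaving 37385 J for melting.
Fully melting the ice requires m_ice L_f = 0.45·334000 = 150300 J.
Since 37385 < 150300 J, not all the ice melts; equilibrium is at 0 °C.
m_melted·334000 = 37385  ⇒  m_melted ≈ 0.1119 kg.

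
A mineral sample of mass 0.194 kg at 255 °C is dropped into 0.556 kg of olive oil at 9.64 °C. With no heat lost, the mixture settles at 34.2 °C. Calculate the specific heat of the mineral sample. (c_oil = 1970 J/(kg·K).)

c ≈ 628 J/(kg·K)

Heat lost by the mineral sample = heat gained by the oil:
0.194·c·(255 − 34.2) = 0.556·1970·(34.2 − 9.64)
42.84 c = 26901  ⇒  c ≈ 628 J/(kg·K)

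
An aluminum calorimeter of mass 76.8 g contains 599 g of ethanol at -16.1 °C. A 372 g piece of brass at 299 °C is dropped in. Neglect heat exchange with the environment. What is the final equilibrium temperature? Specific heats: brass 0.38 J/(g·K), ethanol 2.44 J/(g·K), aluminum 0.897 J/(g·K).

T_f ≈ 10.5 °C

Taking heat into each body as positive, Σ m c ΔT = 0:
372×0.38×(T − 299) + 599×2.44×(T − (-16.1)) + 76.8×0.897×(T − (-16.1)) = 0
141.36(T − 299) + 1461.6(T − (-16.1)) + 68.89(T − (-16.1)) = 0
(141.36 + 1461.6 + 68.89) T = 141.36×299 + 1461.6×(-16.1) + 68.89×(-16.1)
T = 17626 / 1671.8 = 10.5 °C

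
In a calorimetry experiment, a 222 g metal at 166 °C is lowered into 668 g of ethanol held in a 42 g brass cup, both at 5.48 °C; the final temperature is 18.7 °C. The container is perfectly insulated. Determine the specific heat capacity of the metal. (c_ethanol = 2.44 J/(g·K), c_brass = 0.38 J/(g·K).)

c ≈ 0.665 J/(g·K)

Conservation of energy gives ΣQ = 0:
222×c×(18.7 − 166) + 668×2.44×(18.7 − 5.48) + 42×0.38×(18.7 − 5.48) = 0
-32701 c = -21759
c = -21759/-32701 ≈ 0.6654 J/(g·K)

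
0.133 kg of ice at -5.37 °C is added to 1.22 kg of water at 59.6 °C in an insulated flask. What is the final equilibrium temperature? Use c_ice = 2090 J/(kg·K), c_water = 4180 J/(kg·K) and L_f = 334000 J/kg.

T_f ≈ 45.6 °C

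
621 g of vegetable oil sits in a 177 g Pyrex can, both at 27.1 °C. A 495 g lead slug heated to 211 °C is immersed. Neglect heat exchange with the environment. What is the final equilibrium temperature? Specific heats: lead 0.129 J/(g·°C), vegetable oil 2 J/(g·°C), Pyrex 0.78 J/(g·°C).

T_f ≈ 35.2 °C

With ΣQ=0 the equilibrium temperature is the m·c-weighted mean:
T_f = (63.86·211 + 1242·27.1 + 138.06·27.1) / (63.86 + 1242 + 138.06)
    = 50873 / 1443.9 ≈ 35.23 °C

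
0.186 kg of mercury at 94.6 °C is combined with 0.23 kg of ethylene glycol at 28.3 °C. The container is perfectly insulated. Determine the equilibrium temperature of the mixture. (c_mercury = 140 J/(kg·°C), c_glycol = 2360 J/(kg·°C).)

T_f ≈ 31.3 °C

Heat gained plus heat lost sum to zero:
0.186·140·(T − 94.6) + 0.23·2360·(T − 28.3) = 0
26.04(T − 94.6) + 542.8(T − 28.3) = 0
568.84 T = 17825
T = 17825/568.84 ≈ 31.34 °C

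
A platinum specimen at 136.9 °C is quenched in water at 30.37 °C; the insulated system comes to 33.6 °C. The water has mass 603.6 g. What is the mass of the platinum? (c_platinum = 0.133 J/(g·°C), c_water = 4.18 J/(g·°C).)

Heat lost by the platinum = heat gained by the water:
m×0.133×(136.9 − 33.6) = 603.6×4.18×(33.6 − 30.37)
13.74 m = 8149.4  ⇒  m ≈ 593.2 g

m ≈ 593 g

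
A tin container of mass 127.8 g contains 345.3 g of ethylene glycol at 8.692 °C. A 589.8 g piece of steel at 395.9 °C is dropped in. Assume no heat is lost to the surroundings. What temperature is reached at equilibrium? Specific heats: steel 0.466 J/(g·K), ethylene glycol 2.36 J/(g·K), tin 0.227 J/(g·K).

T_f ≈ 103.8 °C

Heat gained plus heat lost sum to zero:
589.8·0.466·(T − 395.9) + 345.3·2.36·(T − 8.692) + 127.8·0.227·(T − 8.692) = 0
274.85(T − 395.9) + 814.91(T − 8.692) + 29.01(T − 8.692) = 0
(274.85 + 814.91 + 29.01) T = 274.85·395.9 + 814.91·8.692 + 29.01·8.692
T ≈ 103.82 °C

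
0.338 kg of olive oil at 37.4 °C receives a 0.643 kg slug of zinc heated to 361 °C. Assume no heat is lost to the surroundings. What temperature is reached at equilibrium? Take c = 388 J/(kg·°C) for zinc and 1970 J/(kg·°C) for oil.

|Q_zinc| = |Q_oil|:
0.643×388×(361 − T) = 0.338×1970×(T − 37.4)
249.48(361 − T) = 665.86(T − 37.4)
915.34 T = 114967  ⇒  T ≈ 125.60 °C

T_f ≈ 125.6 °C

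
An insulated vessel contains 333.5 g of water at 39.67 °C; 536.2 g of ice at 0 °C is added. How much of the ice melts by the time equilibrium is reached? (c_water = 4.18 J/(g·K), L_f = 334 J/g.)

Water can give up m c ΔT = 333.5×4.18×39.67 = 55301 J before reaching 0 °C.
Melting all 536.2 g of ice would need 536.2×334 = 179091 J.
55301 J < 179091 J, so only part of the ice melts and the system sits at 0 °C.
m_melted×334 = 55301  ⇒  m_melted ≈ 165.6 g.

m_melted ≈ 166 g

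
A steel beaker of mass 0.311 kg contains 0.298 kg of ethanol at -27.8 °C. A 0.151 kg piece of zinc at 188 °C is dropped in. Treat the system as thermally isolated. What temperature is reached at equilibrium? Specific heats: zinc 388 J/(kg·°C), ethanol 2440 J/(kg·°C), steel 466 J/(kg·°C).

Setting the total heat transfer to zero:
0.151*388*(T − 188) + 0.298*2440*(T − (-27.8)) + 0.311*466*(T − (-27.8)) = 0
(58.59 + 727.12 + 144.93) T = 58.59*188 + 727.12*(-27.8) + 144.93*(-27.8)
T = -13228/930.63 ≈ -14.21 °C

T_f ≈ -14.2 °C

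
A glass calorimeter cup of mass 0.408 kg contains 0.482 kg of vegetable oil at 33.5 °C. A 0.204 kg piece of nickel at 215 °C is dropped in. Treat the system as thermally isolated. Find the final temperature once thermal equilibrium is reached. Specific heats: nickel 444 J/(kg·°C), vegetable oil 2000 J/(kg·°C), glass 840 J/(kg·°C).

T_f = Σ m_i c_i T_i / Σ m_i c_i:
T_f = (90.58×215 + 964×33.5 + 342.72×33.5) / (90.58 + 964 + 342.72)
    = 63249 / 1397.3 ≈ 45.27 °C

T_f ≈ 45.3 °C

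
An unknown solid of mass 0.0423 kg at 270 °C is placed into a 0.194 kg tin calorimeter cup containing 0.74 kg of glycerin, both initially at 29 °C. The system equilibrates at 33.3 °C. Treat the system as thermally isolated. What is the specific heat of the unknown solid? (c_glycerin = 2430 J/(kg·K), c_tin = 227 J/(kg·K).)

Conservation of energy gives ΣQ = 0:
0.0423·c·(33.3 − 270) + 0.74·2430·(33.3 − 29) + 0.194·227·(33.3 − 29) = 0
-10.01 c = -7921.6
c = -7921.6/-10.01 ≈ 791.2 J/(kg·K)

c ≈ 791 J/(kg·K)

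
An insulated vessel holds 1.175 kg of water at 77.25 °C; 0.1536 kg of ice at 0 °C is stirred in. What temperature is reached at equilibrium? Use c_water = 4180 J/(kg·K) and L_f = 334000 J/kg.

T_f ≈ 59.1 °C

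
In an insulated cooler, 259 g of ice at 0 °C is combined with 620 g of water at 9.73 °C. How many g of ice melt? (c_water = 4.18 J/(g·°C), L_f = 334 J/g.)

Heat available from the water dropping to 0 °C: 620·4.18·9.73 = 25216 J.
Fully melting the ice requires m_ice L_f = 259·334 = 86506 J.
Since 25216 < 86506 J, not all the ice melts; equilibrium is at 0 °C.
m_melt = 25216 / L_f = 75.5 g.

m_melted ≈ 75.5 g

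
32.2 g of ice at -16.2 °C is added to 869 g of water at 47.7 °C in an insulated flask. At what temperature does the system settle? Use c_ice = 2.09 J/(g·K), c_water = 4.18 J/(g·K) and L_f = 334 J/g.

Sum of m c ΔT and latent-heat terms is zero:
ice -16.2→0 °C: 32.2·2.09·16.2 = 1090.2
  melt ice: 32.2·334 = 10755
  warm the meltwater: 134.6 T
  water cools: 869·4.18·(T − 47.7) = 3632.4(T − 47.7)
3767 T = 173266 − 11845 = 161421
T ≈ 42.85 °C (positive, so assuming full melt was valid).

T_f ≈ 42.9 °C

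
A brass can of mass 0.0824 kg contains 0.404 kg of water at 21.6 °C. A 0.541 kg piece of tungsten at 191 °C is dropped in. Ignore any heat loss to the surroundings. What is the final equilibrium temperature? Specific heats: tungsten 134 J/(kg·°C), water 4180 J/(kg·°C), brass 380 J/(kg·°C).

T_f ≈ 28.5 °C

Heat gained plus heat lost sum to zero:
0.541*134*(T − 191) + 0.404*4180*(T − 21.6) + 0.0824*380*(T − 21.6) = 0
72.49(T − 191) + 1688.7(T − 21.6) + 31.31(T − 21.6) = 0
1792.5 T = 50999
T ≈ 28.45 °C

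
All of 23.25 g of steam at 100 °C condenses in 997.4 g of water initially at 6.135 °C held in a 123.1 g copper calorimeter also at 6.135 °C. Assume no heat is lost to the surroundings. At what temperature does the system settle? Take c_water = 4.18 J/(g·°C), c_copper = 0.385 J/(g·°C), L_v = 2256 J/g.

T_f ≈ 20.4 °C

Setting the total heat transfer to zero:
condense steam: −23.25×2256 = −52452
  condensate cools 100→T: 23.25×4.18×(T − 100) = 97.18(T − 100)
  water warms: 997.4×4.18×(T − 6.135) = 4169.1(T − 6.135)
  cup: 47.39(T − 6.135)
4313.7 T = 52452 + 9718.5 + 25868 = 88039
T ≈ 20.41 °C — below 100 °C, confirming all the steam condensed.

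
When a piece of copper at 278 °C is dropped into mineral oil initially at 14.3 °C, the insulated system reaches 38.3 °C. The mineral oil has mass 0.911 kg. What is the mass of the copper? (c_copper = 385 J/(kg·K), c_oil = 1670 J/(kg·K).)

m ≈ 0.396 kg

Let T be the final temperature. ΣQ_i = 0:
m×385×(38.3 − 278) + 0.911×1670×(38.3 − 14.3) = 0
-92284 m = -36513
m = -36513/-92284 ≈ 0.3957 kg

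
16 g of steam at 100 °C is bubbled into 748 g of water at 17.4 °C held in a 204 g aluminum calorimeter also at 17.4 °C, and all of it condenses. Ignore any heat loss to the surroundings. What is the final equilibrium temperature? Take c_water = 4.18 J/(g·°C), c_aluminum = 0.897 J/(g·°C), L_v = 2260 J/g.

T_f ≈ 29.7 °C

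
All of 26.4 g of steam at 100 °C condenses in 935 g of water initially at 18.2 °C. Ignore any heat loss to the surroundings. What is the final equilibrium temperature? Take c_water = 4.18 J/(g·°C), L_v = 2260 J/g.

Setting the total heat transfer to zero:
steam→water at 100 °C releases m L_v = 26.4·2260 = 59664
  condensed water 100 °C→T: 110.35(T − 100)
  water warms: 935·4.18·(T − 18.2) = 3908.3(T − 18.2)
4018.7 T = 59664 + 11035 + 71131 = 141830
T ≈ 35.29 °C (< 100 °C, so full condensation is consistent).

T_f ≈ 35.3 °C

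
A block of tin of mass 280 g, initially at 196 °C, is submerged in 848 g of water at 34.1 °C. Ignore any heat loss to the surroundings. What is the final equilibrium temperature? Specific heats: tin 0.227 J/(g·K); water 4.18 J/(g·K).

T_f = Σ m_i c_i T_i / Σ m_i c_i:
T_f = (63.56×196 + 3544.6×34.1) / (63.56 + 3544.6)
    = 133330 / 3608.2 ≈ 36.95 °C

T_f ≈ 37.0 °C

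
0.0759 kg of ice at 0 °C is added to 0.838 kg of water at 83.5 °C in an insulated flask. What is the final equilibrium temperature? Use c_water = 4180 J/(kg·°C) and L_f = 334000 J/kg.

T_f ≈ 69.9 °C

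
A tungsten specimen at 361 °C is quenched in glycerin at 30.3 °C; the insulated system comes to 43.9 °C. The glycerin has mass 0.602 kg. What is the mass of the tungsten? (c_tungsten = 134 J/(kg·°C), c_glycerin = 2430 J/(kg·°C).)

m ≈ 0.468 kg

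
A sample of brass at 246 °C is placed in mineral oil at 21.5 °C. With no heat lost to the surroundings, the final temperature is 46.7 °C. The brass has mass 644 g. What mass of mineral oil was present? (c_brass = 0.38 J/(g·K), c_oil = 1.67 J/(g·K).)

m ≈ 1160 g

Heat lost by the brass = heat gained by the oil:
644·0.38·(246 − 46.7) = m·1.67·(46.7 − 21.5)
42.08 m = 48773  ⇒  m ≈ 1159 g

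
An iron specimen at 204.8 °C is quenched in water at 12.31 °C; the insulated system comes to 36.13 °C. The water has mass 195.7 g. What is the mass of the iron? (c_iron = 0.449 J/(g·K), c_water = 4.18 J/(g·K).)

Heat lost by the iron = heat gained by the water:
m×0.449×(204.8 − 36.13) = 195.7×4.18×(36.13 − 12.31)
75.73 m = 19485  ⇒  m ≈ 257.3 g

m ≈ 257 g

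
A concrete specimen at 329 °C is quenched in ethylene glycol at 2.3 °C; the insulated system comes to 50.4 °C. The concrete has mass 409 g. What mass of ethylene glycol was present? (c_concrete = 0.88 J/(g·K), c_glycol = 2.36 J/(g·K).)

Heat lost by the concrete = heat gained by the glycol:
409·0.88·(329 − 50.4) = m·2.36·(50.4 − 2.3)
113.52 m = 100274  ⇒  m ≈ 883.3 g

m ≈ 883 g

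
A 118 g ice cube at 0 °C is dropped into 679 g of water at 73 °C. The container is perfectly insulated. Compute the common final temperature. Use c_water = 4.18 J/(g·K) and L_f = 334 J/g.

T_f ≈ 50.4 °C

Let T be the final temperature. ΣQ_i = 0:
melt ice: 118×334 = 39412
  warm the meltwater: 493.24 T
  water: 2838.2(T − 73)
3331.5 T = 207190 − 39412 = 167778
T ≈ 50.36 °C — above 0 °C, consistent with complete melting.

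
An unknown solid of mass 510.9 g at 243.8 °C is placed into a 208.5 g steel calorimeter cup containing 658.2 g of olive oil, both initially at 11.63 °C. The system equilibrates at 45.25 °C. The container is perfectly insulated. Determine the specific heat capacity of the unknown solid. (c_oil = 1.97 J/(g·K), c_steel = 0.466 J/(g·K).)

c ≈ 0.462 J/(g·K)

Heat gained plus heat lost sum to zero:
510.9·c·(45.25 − 243.8) + 658.2·1.97·(45.25 − 11.63) + 208.5·0.466·(45.25 − 11.63) = 0
-101439 c = -46860
c = -46860/-101439 ≈ 0.462 J/(g·K)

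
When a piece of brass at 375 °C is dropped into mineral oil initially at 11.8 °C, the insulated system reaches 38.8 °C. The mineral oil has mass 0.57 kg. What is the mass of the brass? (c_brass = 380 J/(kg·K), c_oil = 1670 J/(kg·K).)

m ≈ 0.201 kg

Conservation of energy gives ΣQ = 0:
m·380·(38.8 − 375) + 0.57·1670·(38.8 − 11.8) = 0
-127756 m = -25701
m = -25701/-127756 ≈ 0.2012 kg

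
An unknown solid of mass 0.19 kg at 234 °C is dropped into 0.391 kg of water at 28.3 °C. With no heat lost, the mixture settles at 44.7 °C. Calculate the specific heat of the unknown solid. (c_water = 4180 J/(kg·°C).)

m_s c (T_s − T_f) = m_water c_water (T_f − T_0):
0.19·c·(234 − 44.7) = 0.391·4180·(44.7 − 28.3)
35.97 c = 26804  ⇒  c ≈ 745.2 J/(kg·°C)

c ≈ 745 J/(kg·°C)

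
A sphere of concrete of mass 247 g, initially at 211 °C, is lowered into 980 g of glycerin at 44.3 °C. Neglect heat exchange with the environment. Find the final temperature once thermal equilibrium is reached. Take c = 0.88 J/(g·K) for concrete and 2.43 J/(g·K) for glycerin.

|Q_concrete| = |Q_glycerin|:
247·0.88·(211 − T) = 980·2.43·(T − 44.3)
217.36(211 − T) = 2381.4(T − 44.3)
2598.8 T = 151359  ⇒  T ≈ 58.24 °C

T_f ≈ 58.2 °C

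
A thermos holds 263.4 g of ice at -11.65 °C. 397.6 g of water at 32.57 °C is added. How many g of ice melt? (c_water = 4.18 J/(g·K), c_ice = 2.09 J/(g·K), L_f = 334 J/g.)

m_melted ≈ 143 g

Water can give up m c ΔT = 397.6×4.18×32.57 = 54130 J before reaching 0 °C.
Warming the ice to 0 °C takes 263.4×2.09×11.65 = 6413.4 J, leaving 47717 J for melting.
Fully melting the ice requires m_ice L_f = 263.4×334 = 87976 J.
That's not enough to melt it all — equilibrium is at 0 °C with ice remaining.
Mass melted = 47717/334 ≈ 142.9 g.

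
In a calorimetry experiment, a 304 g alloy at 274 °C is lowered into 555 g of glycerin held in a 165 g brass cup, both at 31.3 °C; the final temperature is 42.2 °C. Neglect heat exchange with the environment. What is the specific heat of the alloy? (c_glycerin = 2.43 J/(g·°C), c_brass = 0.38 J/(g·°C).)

c ≈ 0.218 J/(g·°C)

Taking heat into each body as positive, Σ m c ΔT = 0:
304·c·(42.2 − 274) + 555·2.43·(42.2 − 31.3) + 165·0.38·(42.2 − 31.3) = 0
-70467 c = -15384
c = -15384/-70467 ≈ 0.2183 J/(g·°C)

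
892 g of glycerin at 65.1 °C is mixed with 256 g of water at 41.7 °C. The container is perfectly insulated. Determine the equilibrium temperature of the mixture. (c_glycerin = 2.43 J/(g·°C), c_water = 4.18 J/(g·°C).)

T_f ≈ 57.4 °C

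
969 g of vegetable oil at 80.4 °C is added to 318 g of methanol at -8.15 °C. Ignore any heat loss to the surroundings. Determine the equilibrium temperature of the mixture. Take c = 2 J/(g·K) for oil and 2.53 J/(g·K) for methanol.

|Q_oil| = |Q_methanol|:
969·2·(80.4 − T) = 318·2.53·(T − (-8.15))
1938(80.4 − T) = 804.54(T − (-8.15))
2742.5 T = 149258  ⇒  T ≈ 54.42 °C

T_f ≈ 54.4 °C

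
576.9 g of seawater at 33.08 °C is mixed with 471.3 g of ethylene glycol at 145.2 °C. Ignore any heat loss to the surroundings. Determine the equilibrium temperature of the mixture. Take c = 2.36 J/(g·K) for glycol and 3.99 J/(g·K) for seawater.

T_f ≈ 69.6 °C

With ΣQ=0 the equilibrium temperature is the m·c-weighted mean:
T_f = (1112.3×145.2 + 2301.8×33.08) / (1112.3 + 2301.8)
    = 237646 / 3414.1 ≈ 69.61 °C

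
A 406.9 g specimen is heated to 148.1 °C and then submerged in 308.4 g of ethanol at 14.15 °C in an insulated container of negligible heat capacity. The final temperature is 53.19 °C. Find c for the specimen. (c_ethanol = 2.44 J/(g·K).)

c ≈ 0.761 J/(g·K)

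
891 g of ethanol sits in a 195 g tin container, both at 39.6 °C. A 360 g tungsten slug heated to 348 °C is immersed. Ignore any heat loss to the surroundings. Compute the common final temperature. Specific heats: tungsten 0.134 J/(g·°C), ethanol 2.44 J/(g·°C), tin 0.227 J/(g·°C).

T_f ≈ 46.2 °C

Let T be the final temperature. ΣQ_i = 0:
360·0.134·(T − 348) + 891·2.44·(T − 39.6) + 195·0.227·(T − 39.6) = 0
48.24(T − 348) + 2174(T − 39.6) + 44.27(T − 39.6) = 0
(48.24 + 2174 + 44.27) T = 48.24·348 + 2174·39.6 + 44.27·39.6
T ≈ 46.16 °C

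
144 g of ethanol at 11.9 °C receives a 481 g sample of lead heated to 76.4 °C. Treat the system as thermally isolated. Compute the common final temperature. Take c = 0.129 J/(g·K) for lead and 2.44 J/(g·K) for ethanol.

T_f is the heat-capacity-weighted average of the initial temperatures:
T_f = (62.05·76.4 + 351.36·11.9) / (62.05 + 351.36)
    = 8921.7 / 413.41 ≈ 21.58 °C

T_f ≈ 21.6 °C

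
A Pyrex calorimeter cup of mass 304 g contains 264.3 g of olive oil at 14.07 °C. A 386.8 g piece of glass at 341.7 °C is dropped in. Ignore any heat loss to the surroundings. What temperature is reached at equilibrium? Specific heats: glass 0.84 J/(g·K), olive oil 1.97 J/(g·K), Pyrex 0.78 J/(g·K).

T_f is the heat-capacity-weighted average of the initial temperatures:
T_f = (324.91*341.7 + 520.67*14.07 + 237.12*14.07) / (324.91 + 520.67 + 237.12)
    = 121685 / 1082.7 ≈ 112.39 °C

T_f ≈ 112.4 °C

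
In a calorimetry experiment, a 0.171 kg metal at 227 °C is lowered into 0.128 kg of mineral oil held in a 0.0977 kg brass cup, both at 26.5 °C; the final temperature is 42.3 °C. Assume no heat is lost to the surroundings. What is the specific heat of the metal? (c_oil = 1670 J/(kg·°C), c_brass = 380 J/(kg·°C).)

Setting the total heat transfer to zero:
0.171×c×(42.3 − 227) + 0.128×1670×(42.3 − 26.5) + 0.0977×380×(42.3 − 26.5) = 0
-31.58 c = -3964
c = -3964/-31.58 ≈ 125.5 J/(kg·°C)

c ≈ 126 J/(kg·°C)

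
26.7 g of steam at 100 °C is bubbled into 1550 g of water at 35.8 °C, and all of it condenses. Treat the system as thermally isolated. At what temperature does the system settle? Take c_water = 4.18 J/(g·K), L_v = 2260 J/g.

T_f ≈ 46.0 °C

Let T be the final temperature. ΣQ_i = 0:
condense steam: −26.7×2260 = −60342; condensed water 100 °C→T: 111.61(T − 100); water warms: 1550×4.18×(T − 35.8) = 6479(T − 35.8)
6590.6 T = 60342 + 11161 + 231948 = 303451
T ≈ 46.04 °C — below 100 °C, confirming all the steam condensed.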